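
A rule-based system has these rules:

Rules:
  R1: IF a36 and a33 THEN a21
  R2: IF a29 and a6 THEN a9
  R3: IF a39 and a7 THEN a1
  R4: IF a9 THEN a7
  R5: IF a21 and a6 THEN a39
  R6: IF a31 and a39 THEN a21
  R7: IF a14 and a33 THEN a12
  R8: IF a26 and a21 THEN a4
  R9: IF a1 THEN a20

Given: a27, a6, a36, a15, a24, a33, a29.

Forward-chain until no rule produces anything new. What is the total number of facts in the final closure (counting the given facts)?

13

Round 1 fires R1, R2, giving a21, a9.
Round 2 fires R4, R5, giving a7, a39.
Round 3 fires R3, giving a1.
Round 4 fires R9, giving a20.
Closure: {a1, a15, a20, a21, a24, a27, a29, a33, a36, a39, a6, a7, a9} — 13 facts.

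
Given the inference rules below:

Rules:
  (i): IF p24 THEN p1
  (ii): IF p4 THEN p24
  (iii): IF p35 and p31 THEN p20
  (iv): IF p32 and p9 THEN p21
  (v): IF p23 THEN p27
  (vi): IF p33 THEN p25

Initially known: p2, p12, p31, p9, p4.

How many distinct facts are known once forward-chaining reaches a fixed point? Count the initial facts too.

Round 1 fires (ii), giving p24.
Round 2 fires (i), giving p1.
Closure: {p1, p12, p2, p24, p31, p4, p9} — 7 facts.

7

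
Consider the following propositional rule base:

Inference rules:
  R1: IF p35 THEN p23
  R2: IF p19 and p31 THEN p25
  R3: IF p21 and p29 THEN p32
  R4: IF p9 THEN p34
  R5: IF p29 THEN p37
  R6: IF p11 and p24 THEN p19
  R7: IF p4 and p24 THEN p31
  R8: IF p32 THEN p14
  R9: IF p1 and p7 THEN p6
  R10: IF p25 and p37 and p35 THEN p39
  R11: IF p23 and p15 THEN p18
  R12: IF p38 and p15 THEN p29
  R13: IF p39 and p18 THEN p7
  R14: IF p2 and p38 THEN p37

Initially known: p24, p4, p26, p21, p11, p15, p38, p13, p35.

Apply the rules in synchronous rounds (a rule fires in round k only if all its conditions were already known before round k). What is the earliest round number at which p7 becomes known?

Round 1: R1 [IF p35 THEN p23]; R6 [IF p11 and p24 THEN p19]; R7 [IF p4 and p24 THEN p31]; R12 [IF p38 and p15 THEN p29]. Adds p23, p19, p31, p29.
Round 2: R2 [IF p19 and p31 THEN p25]; R3 [IF p21 and p29 THEN p32]; R5 [IF p29 THEN p37]; R11 [IF p23 and p15 THEN p18]. Adds p25, p32, p37, p18.
Round 3: R8 [IF p32 THEN p14]; R10 [IF p25 and p37 and p35 THEN p39]. Adds p14, p39.
Round 4: R13 [IF p39 and p18 THEN p7]. Adds p7.
p7 first appears in round 4.

4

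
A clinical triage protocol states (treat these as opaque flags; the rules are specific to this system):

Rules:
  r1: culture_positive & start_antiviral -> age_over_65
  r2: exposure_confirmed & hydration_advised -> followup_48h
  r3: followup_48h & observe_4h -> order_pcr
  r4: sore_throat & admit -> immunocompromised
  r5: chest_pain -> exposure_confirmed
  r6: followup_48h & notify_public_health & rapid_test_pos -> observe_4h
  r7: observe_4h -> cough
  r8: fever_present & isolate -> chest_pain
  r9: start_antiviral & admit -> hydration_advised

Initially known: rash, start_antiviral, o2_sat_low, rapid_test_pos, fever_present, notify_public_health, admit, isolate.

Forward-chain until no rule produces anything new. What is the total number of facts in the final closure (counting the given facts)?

Round 1 — r8, r9, derive chest_pain, hydration_advised.
Round 2 — r5, derive exposure_confirmed.
Round 3 — r2, derive followup_48h.
Round 4 — r6, derive observe_4h.
Round 5 — r3, r7, derive order_pcr, cough.
Closure: {admit, chest_pain, cough, exposure_confirmed, fever_present, followup_48h, hydration_advised, isolate, notify_public_health, o2_sat_low, observe_4h, order_pcr, rapid_test_pos, rash, start_antiviral} — 15 facts.

15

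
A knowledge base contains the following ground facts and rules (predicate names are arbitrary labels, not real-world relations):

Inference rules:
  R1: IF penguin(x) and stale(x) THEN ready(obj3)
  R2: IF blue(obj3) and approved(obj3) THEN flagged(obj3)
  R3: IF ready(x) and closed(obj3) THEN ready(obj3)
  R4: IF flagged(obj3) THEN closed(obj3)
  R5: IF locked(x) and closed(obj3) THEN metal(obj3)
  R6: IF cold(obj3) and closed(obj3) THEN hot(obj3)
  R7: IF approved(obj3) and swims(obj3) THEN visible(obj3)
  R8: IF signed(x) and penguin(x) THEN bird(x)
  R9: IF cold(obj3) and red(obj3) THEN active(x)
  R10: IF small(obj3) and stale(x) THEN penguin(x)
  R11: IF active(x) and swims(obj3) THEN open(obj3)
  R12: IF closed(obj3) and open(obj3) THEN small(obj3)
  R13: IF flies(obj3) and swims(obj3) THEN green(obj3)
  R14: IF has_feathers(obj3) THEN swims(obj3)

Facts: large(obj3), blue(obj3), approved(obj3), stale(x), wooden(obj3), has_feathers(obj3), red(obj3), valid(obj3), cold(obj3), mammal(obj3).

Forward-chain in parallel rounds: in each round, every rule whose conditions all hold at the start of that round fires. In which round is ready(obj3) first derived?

Round 1 fires R2, R9, R14, giving flagged(obj3), active(x), swims(obj3).
Round 2 fires R4, R7, R11, giving closed(obj3), visible(obj3), open(obj3).
Round 3 fires R6, R12, giving hot(obj3), small(obj3).
Round 4 fires R10, giving penguin(x).
Round 5 fires R1, giving ready(obj3).
ready(obj3) first appears in round 5.

5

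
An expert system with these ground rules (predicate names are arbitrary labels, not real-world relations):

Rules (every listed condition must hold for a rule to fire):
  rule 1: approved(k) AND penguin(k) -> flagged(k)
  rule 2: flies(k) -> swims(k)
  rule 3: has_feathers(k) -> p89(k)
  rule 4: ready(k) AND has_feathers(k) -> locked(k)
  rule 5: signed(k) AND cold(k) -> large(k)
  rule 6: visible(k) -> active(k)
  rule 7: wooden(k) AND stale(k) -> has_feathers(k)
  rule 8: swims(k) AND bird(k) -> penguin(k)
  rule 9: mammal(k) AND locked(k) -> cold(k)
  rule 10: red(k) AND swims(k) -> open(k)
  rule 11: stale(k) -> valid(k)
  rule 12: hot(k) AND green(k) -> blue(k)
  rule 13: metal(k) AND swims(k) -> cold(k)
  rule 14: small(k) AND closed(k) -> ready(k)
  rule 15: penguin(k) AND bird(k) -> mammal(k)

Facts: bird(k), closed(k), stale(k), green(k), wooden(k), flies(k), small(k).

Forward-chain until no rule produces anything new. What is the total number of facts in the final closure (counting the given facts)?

16

Round 1: rule 2 [flies(k) -> swims(k)]; rule 7 [wooden(k) AND stale(k) -> has_feathers(k)]; rule 11 [stale(k) -> valid(k)]; rule 14 [small(k) AND closed(k) -> ready(k)]. New: swims(k), has_feathers(k), valid(k), ready(k).
Round 2: rule 3 [has_feathers(k) -> p89(k)]; rule 4 [ready(k) AND has_feathers(k) -> locked(k)]; rule 8 [swims(k) AND bird(k) -> penguin(k)]. New: p89(k), locked(k), penguin(k).
Round 3: rule 15 [penguin(k) AND bird(k) -> mammal(k)]. New: mammal(k).
Round 4: rule 9 [mammal(k) AND locked(k) -> cold(k)]. New: cold(k).
Closure: {bird(k), closed(k), cold(k), flies(k), green(k), has_feathers(k), locked(k), mammal(k), p89(k), penguin(k), ready(k), small(k), stale(k), swims(k), valid(k), wooden(k)} — 16 facts.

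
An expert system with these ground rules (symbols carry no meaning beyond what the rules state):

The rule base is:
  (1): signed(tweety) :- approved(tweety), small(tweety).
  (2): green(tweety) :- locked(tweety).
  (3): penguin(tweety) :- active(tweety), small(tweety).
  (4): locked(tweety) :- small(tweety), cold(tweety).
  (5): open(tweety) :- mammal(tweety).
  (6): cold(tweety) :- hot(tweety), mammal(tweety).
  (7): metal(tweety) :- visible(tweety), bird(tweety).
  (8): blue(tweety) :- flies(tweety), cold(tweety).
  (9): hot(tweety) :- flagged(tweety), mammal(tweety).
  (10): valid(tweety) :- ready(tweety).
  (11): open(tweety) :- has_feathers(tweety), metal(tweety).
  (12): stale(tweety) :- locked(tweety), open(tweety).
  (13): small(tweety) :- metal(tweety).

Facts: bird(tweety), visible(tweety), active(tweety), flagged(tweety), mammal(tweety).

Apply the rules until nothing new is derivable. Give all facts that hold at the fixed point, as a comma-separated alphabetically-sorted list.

[1] (5) [open(tweety) :- mammal(tweety).]; (7) [metal(tweety) :- visible(tweety), bird(tweety).]; (9) [hot(tweety) :- flagged(tweety), mammal(tweety).]. ⇒ new: open(tweety), metal(tweety), hot(tweety).
[2] (6) [cold(tweety) :- hot(tweety), mammal(tweety).]; (13) [small(tweety) :- metal(tweety).]. ⇒ new: cold(tweety), small(tweety).
[3] (3) [penguin(tweety) :- active(tweety), small(tweety).]; (4) [locked(tweety) :- small(tweety), cold(tweety).]. ⇒ new: penguin(tweety), locked(tweety).
[4] (2) [green(tweety) :- locked(tweety).]; (12) [stale(tweety) :- locked(tweety), open(tweety).]. ⇒ new: green(tweety), stale(tweety).

active(tweety), bird(tweety), cold(tweety), flagged(tweety), green(tweety), hot(tweety), locked(tweety), mammal(tweety), metal(tweety), open(tweety), penguin(tweety), small(tweety), stale(tweety), visible(tweety)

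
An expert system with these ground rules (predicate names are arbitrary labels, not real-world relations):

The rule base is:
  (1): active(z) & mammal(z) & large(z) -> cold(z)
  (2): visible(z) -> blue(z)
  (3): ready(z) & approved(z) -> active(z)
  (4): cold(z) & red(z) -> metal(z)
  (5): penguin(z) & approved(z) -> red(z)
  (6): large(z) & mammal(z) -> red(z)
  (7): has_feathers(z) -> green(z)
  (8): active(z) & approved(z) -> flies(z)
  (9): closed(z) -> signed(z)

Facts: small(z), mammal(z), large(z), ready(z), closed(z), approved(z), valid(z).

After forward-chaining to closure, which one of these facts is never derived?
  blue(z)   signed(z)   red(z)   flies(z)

blue(z)

[1] (3) [ready(z) & approved(z) -> active(z)]; (6) [large(z) & mammal(z) -> red(z)]; (9) [closed(z) -> signed(z)]. ⇒ new: active(z), red(z), signed(z).
[2] (1) [active(z) & mammal(z) & large(z) -> cold(z)]; (8) [active(z) & approved(z) -> flies(z)]. ⇒ new: cold(z), flies(z).
[3] (4) [cold(z) & red(z) -> metal(z)]. ⇒ new: metal(z).
Derived: red(z) (round 1), signed(z) (round 1), flies(z) (round 2). blue(z) never appears in any round.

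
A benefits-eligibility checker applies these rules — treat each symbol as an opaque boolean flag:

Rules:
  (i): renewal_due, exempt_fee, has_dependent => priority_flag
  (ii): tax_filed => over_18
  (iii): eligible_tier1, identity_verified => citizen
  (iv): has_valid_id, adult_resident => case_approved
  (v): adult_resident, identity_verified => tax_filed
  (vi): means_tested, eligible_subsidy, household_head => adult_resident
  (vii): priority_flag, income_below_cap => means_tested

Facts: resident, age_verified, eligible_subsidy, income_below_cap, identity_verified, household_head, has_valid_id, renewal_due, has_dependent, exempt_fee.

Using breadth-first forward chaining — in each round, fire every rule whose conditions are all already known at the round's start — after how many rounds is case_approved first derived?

Round 1: (i) [renewal_due, exempt_fee, has_dependent => priority_flag]. New: priority_flag.
Round 2: (vii) [priority_flag, income_below_cap => means_tested]. New: means_tested.
Round 3: (vi) [means_tested, eligible_subsidy, household_head => adult_resident]. New: adult_resident.
Round 4: (iv) [has_valid_id, adult_resident => case_approved]; (v) [adult_resident, identity_verified => tax_filed]. New: case_approved, tax_filed.
case_approved first appears in round 4.

4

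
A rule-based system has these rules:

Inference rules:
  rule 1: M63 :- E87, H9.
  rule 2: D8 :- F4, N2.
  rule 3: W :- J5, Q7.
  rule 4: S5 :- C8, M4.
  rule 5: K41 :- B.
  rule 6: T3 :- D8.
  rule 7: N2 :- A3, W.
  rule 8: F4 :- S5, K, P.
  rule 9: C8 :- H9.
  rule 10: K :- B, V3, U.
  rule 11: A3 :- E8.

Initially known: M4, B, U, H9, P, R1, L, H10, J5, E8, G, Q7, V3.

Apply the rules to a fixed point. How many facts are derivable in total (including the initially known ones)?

23

[1] rule 3 [W :- J5, Q7.]; rule 5 [K41 :- B.]; rule 9 [C8 :- H9.]; rule 10 [K :- B, V3, U.]; rule 11 [A3 :- E8.]. ⇒ new: W, K41, C8, K, A3.
[2] rule 4 [S5 :- C8, M4.]; rule 7 [N2 :- A3, W.]. ⇒ new: S5, N2.
[3] rule 8 [F4 :- S5, K, P.]. ⇒ new: F4.
[4] rule 2 [D8 :- F4, N2.]. ⇒ new: D8.
[5] rule 6 [T3 :- D8.]. ⇒ new: T3.
Closure: {A3, B, C8, D8, E8, F4, G, H10, H9, J5, K, K41, L, M4, N2, P, Q7, R1, S5, T3, U, V3, W} — 23 facts.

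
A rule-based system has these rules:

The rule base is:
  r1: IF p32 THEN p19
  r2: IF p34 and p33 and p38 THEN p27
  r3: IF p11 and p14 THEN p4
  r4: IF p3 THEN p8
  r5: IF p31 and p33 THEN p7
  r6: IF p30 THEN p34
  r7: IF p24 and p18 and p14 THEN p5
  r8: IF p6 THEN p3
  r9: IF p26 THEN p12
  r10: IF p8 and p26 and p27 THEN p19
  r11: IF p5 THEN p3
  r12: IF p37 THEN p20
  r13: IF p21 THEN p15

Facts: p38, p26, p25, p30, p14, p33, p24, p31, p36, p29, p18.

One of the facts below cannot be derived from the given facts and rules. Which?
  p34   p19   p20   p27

[1] r5 [IF p31 and p33 THEN p7]; r6 [IF p30 THEN p34]; r7 [IF p24 and p18 and p14 THEN p5]; r9 [IF p26 THEN p12]. ⇒ new: p7, p34, p5, p12.
[2] r2 [IF p34 and p33 and p38 THEN p27]; r11 [IF p5 THEN p3]. ⇒ new: p27, p3.
[3] r4 [IF p3 THEN p8]. ⇒ new: p8.
[4] r10 [IF p8 and p26 and p27 THEN p19]. ⇒ new: p19.
Derived: p34 (round 1), p27 (round 2), p19 (round 4). p20 never appears in any round.

p20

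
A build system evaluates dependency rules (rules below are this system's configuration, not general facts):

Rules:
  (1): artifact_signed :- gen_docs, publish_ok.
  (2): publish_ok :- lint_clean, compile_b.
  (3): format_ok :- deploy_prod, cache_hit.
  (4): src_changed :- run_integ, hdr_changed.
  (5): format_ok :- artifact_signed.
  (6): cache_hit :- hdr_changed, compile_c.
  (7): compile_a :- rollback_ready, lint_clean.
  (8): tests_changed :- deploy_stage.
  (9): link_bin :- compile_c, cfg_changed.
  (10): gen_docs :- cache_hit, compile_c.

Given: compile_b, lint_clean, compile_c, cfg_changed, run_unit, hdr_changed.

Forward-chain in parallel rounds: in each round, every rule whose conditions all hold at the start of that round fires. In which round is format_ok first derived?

4

Round 1: (2) [publish_ok :- lint_clean, compile_b.]; (6) [cache_hit :- hdr_changed, compile_c.]; (9) [link_bin :- compile_c, cfg_changed.]. Adds publish_ok, cache_hit, link_bin.
Round 2: (10) [gen_docs :- cache_hit, compile_c.]. Adds gen_docs.
Round 3: (1) [artifact_signed :- gen_docs, publish_ok.]. Adds artifact_signed.
Round 4: (5) [format_ok :- artifact_signed.]. Adds format_ok.
format_ok first appears in round 4.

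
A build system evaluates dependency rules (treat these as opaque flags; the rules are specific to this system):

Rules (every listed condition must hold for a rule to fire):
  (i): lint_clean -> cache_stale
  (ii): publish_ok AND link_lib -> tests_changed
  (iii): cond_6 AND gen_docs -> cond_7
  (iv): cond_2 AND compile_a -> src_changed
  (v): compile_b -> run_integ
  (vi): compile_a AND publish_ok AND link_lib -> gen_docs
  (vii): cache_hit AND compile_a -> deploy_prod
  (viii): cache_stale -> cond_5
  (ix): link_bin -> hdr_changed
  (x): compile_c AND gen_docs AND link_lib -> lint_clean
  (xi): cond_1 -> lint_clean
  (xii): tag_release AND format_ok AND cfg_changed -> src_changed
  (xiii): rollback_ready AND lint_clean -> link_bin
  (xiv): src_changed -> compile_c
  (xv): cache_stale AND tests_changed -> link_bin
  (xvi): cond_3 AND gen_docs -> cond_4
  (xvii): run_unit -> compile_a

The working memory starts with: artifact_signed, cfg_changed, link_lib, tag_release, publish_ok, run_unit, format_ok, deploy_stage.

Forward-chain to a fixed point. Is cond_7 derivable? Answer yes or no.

no

Round 1: (ii) [publish_ok AND link_lib -> tests_changed]; (xii) [tag_release AND format_ok AND cfg_changed -> src_changed]; (xvii) [run_unit -> compile_a]. Adds tests_changed, src_changed, compile_a.
Round 2: (vi) [compile_a AND publish_ok AND link_lib -> gen_docs]; (xiv) [src_changed -> compile_c]. Adds gen_docs, compile_c.
Round 3: (x) [compile_c AND gen_docs AND link_lib -> lint_clean]. Adds lint_clean.
Round 4: (i) [lint_clean -> cache_stale]. Adds cache_stale.
Round 5: (viii) [cache_stale -> cond_5]; (xv) [cache_stale AND tests_changed -> link_bin]. Adds cond_5, link_bin.
Round 6: (ix) [link_bin -> hdr_changed]. Adds hdr_changed.
Fixed point reached. cond_7 is concluded only by (iii); (iii) needs cond_6 (never derived).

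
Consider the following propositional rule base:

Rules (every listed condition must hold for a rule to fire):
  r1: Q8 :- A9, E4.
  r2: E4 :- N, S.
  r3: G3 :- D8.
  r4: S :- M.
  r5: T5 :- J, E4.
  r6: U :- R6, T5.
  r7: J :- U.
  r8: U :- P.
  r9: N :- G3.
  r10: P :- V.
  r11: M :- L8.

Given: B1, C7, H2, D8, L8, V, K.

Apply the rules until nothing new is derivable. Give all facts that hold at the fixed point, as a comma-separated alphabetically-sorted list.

Round 1 fires r3, r10, r11, giving G3, P, M.
Round 2 fires r4, r8, r9, giving S, U, N.
Round 3 fires r2, r7, giving E4, J.
Round 4 fires r5, giving T5.

B1, C7, D8, E4, G3, H2, J, K, L8, M, N, P, S, T5, U, V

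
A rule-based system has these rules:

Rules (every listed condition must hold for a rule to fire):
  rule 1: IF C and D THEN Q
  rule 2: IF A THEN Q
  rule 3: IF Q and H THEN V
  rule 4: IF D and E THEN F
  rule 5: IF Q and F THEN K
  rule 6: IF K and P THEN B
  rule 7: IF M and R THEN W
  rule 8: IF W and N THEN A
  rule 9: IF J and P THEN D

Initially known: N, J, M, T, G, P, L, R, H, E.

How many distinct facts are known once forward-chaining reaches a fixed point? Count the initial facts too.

[1] rule 7 [IF M and R THEN W]; rule 9 [IF J and P THEN D]. ⇒ new: W, D.
[2] rule 4 [IF D and E THEN F]; rule 8 [IF W and N THEN A]. ⇒ new: F, A.
[3] rule 2 [IF A THEN Q]. ⇒ new: Q.
[4] rule 3 [IF Q and H THEN V]; rule 5 [IF Q and F THEN K]. ⇒ new: V, K.
[5] rule 6 [IF K and P THEN B]. ⇒ new: B.
Closure: {A, B, D, E, F, G, H, J, K, L, M, N, P, Q, R, T, V, W} — 18 facts.

18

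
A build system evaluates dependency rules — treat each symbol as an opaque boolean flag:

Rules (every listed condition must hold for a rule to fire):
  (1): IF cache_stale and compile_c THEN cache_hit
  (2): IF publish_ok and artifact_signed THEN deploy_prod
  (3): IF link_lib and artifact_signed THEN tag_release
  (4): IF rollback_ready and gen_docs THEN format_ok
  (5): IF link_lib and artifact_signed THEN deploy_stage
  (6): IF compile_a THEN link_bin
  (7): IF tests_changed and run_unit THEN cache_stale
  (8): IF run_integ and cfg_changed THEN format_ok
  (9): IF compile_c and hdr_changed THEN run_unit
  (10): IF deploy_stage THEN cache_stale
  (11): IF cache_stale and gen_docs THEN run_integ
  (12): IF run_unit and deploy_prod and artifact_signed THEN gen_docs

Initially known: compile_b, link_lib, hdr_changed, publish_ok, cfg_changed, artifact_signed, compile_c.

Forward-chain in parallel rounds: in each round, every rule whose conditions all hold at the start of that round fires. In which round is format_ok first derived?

Round 1: (2) [IF publish_ok and artifact_signed THEN deploy_prod]; (3) [IF link_lib and artifact_signed THEN tag_release]; (5) [IF link_lib and artifact_signed THEN deploy_stage]; (9) [IF compile_c and hdr_changed THEN run_unit]. Adds deploy_prod, tag_release, deploy_stage, run_unit.
Round 2: (10) [IF deploy_stage THEN cache_stale]; (12) [IF run_unit and deploy_prod and artifact_signed THEN gen_docs]. Adds cache_stale, gen_docs.
Round 3: (1) [IF cache_stale and compile_c THEN cache_hit]; (11) [IF cache_stale and gen_docs THEN run_integ]. Adds cache_hit, run_integ.
Round 4: (8) [IF run_integ and cfg_changed THEN format_ok]. Adds format_ok.
format_ok first appears in round 4.

4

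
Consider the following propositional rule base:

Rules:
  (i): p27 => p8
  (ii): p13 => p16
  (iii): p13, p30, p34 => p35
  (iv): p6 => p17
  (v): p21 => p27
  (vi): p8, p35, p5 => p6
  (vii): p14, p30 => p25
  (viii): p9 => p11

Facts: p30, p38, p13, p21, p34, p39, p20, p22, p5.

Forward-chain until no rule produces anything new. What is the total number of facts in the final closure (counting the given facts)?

15

Round 1: (ii) [p13 => p16]; (iii) [p13, p30, p34 => p35]; (v) [p21 => p27]. Adds p16, p35, p27.
Round 2: (i) [p27 => p8]. Adds p8.
Round 3: (vi) [p8, p35, p5 => p6]. Adds p6.
Round 4: (iv) [p6 => p17]. Adds p17.
Closure: {p13, p16, p17, p20, p21, p22, p27, p30, p34, p35, p38, p39, p5, p6, p8} — 15 facts.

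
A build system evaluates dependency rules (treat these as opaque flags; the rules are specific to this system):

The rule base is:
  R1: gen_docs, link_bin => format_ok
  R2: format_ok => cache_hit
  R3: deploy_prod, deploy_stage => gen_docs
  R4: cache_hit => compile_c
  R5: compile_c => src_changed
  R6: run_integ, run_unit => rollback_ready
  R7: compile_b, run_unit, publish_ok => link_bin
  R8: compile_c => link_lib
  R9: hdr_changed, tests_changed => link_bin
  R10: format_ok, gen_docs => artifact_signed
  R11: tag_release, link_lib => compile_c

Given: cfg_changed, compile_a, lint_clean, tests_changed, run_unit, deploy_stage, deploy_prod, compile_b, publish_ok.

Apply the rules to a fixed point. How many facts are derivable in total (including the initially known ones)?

Round 1 fires R3, R7, giving gen_docs, link_bin.
Round 2 fires R1, giving format_ok.
Round 3 fires R2, R10, giving cache_hit, artifact_signed.
Round 4 fires R4, giving compile_c.
Round 5 fires R5, R8, giving src_changed, link_lib.
Closure: {artifact_signed, cache_hit, cfg_changed, compile_a, compile_b, compile_c, deploy_prod, deploy_stage, format_ok, gen_docs, link_bin, link_lib, lint_clean, publish_ok, run_unit, src_changed, tests_changed} — 17 facts.

17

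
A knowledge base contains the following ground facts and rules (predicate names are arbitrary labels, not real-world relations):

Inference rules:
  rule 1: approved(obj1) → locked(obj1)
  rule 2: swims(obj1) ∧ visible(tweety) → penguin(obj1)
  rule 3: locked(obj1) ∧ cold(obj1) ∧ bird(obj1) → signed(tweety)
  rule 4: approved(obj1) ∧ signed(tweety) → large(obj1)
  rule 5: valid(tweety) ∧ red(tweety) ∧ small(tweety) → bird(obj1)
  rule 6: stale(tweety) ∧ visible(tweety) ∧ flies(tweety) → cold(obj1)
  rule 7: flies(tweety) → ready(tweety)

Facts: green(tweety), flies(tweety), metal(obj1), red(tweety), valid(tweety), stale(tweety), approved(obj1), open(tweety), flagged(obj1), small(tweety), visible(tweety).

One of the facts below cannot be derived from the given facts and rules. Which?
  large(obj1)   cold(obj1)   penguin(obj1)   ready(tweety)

penguin(obj1)

Round 1: rule 1 [approved(obj1) → locked(obj1)]; rule 5 [valid(tweety) ∧ red(tweety) ∧ small(tweety) → bird(obj1)]; rule 6 [stale(tweety) ∧ visible(tweety) ∧ flies(tweety) → cold(obj1)]; rule 7 [flies(tweety) → ready(tweety)]. Adds locked(obj1), bird(obj1), cold(obj1), ready(tweety).
Round 2: rule 3 [locked(obj1) ∧ cold(obj1) ∧ bird(obj1) → signed(tweety)]. Adds signed(tweety).
Round 3: rule 4 [approved(obj1) ∧ signed(tweety) → large(obj1)]. Adds large(obj1).
Derived: large(obj1) (round 3), cold(obj1) (round 1), ready(tweety) (round 1). penguin(obj1) never appears in any round.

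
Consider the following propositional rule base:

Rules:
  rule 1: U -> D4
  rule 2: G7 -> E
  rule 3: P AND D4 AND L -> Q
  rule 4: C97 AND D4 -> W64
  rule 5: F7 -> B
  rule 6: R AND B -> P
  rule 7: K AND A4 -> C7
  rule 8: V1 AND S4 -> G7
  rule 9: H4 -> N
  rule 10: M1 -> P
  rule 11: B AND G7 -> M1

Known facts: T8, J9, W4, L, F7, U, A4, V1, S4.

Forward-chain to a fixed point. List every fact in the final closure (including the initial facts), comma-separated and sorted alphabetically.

Round 1 — rule 1, rule 5, rule 8, derive D4, B, G7.
Round 2 — rule 2, rule 11, derive E, M1.
Round 3 — rule 10, derive P.
Round 4 — rule 3, derive Q.

A4, B, D4, E, F7, G7, J9, L, M1, P, Q, S4, T8, U, V1, W4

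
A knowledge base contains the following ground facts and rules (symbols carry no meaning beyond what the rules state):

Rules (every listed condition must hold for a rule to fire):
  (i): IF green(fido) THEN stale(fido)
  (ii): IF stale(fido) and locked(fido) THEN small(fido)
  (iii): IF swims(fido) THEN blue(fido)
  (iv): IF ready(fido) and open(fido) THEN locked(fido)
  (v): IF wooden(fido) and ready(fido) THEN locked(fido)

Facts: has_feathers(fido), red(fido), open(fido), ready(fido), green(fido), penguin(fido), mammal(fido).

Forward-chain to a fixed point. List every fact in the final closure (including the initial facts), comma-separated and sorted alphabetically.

green(fido), has_feathers(fido), locked(fido), mammal(fido), open(fido), penguin(fido), ready(fido), red(fido), small(fido), stale(fido)

[1] (i) [IF green(fido) THEN stale(fido)]; (iv) [IF ready(fido) and open(fido) THEN locked(fido)]. ⇒ new: stale(fido), locked(fido).
[2] (ii) [IF stale(fido) and locked(fido) THEN small(fido)]. ⇒ new: small(fido).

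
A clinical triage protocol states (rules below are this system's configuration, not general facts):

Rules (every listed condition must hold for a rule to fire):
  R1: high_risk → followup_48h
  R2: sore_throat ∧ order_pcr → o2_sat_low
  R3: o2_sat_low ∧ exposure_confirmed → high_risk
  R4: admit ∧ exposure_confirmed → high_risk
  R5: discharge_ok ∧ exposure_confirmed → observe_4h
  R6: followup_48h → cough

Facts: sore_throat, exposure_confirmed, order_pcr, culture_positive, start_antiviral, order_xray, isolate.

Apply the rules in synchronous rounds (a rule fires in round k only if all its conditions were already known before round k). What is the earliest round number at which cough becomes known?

4

Round 1 — R2, derive o2_sat_low.
Round 2 — R3, derive high_risk.
Round 3 — R1, derive followup_48h.
Round 4 — R6, derive cough.
cough first appears in round 4.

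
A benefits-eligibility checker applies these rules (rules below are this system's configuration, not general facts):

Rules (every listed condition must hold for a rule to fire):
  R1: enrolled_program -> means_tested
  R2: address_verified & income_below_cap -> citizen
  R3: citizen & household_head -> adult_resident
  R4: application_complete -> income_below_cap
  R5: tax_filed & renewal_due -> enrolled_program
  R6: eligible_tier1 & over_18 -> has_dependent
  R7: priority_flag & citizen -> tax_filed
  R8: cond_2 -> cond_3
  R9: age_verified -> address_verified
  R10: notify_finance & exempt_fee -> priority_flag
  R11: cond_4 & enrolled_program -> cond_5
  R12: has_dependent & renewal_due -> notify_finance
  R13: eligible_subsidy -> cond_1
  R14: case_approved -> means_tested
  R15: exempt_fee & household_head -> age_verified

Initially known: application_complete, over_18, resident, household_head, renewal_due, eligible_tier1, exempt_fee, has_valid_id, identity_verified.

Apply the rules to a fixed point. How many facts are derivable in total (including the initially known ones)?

20

Round 1: R4 [application_complete -> income_below_cap]; R6 [eligible_tier1 & over_18 -> has_dependent]; R15 [exempt_fee & household_head -> age_verified]. New: income_below_cap, has_dependent, age_verified.
Round 2: R9 [age_verified -> address_verified]; R12 [has_dependent & renewal_due -> notify_finance]. New: address_verified, notify_finance.
Round 3: R2 [address_verified & income_below_cap -> citizen]; R10 [notify_finance & exempt_fee -> priority_flag]. New: citizen, priority_flag.
Round 4: R3 [citizen & household_head -> adult_resident]; R7 [priority_flag & citizen -> tax_filed]. New: adult_resident, tax_filed.
Round 5: R5 [tax_filed & renewal_due -> enrolled_program]. New: enrolled_program.
Round 6: R1 [enrolled_program -> means_tested]. New: means_tested.
Closure: {address_verified, adult_resident, age_verified, application_complete, citizen, eligible_tier1, enrolled_program, exempt_fee, has_dependent, has_valid_id, household_head, identity_verified, income_below_cap, means_tested, notify_finance, over_18, priority_flag, renewal_due, resident, tax_filed} — 20 facts.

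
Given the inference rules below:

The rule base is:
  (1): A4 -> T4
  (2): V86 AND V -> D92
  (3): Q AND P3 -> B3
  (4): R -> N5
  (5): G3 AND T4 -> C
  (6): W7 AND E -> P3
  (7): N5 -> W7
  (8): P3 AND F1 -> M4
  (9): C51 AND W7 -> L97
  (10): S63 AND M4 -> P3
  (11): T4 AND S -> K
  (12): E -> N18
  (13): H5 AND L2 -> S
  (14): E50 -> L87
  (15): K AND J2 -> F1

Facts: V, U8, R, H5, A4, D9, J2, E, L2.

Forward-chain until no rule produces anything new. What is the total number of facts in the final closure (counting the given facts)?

18

Round 1: (1) [A4 -> T4]; (4) [R -> N5]; (12) [E -> N18]; (13) [H5 AND L2 -> S]. Adds T4, N5, N18, S.
Round 2: (7) [N5 -> W7]; (11) [T4 AND S -> K]. Adds W7, K.
Round 3: (6) [W7 AND E -> P3]; (15) [K AND J2 -> F1]. Adds P3, F1.
Round 4: (8) [P3 AND F1 -> M4]. Adds M4.
Closure: {A4, D9, E, F1, H5, J2, K, L2, M4, N18, N5, P3, R, S, T4, U8, V, W7} — 18 facts.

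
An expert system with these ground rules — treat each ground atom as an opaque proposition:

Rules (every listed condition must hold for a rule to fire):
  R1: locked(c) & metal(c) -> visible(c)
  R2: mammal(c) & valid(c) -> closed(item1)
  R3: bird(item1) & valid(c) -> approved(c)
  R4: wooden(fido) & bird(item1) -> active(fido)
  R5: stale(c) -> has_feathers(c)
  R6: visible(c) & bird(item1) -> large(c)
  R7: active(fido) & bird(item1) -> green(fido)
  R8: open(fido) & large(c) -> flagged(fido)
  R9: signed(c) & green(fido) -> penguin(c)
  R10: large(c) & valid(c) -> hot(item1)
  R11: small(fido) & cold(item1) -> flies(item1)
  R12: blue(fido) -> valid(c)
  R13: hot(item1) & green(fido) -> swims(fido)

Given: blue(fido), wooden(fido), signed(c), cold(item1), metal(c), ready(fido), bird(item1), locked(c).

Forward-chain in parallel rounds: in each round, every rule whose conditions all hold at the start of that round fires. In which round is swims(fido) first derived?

4

Round 1 — R1, R4, R12, derive visible(c), active(fido), valid(c).
Round 2 — R3, R6, R7, derive approved(c), large(c), green(fido).
Round 3 — R9, R10, derive penguin(c), hot(item1).
Round 4 — R13, derive swims(fido).
swims(fido) first appears in round 4.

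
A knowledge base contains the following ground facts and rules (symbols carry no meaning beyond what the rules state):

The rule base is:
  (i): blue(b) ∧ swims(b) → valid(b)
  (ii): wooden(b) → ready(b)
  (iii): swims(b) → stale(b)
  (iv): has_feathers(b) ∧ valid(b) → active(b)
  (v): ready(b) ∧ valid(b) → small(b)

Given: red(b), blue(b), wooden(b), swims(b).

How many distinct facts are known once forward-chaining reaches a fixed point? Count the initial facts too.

Round 1: (i) [blue(b) ∧ swims(b) → valid(b)]; (ii) [wooden(b) → ready(b)]; (iii) [swims(b) → stale(b)]. Adds valid(b), ready(b), stale(b).
Round 2: (v) [ready(b) ∧ valid(b) → small(b)]. Adds small(b).
Closure: {blue(b), ready(b), red(b), small(b), stale(b), swims(b), valid(b), wooden(b)} — 8 facts.

8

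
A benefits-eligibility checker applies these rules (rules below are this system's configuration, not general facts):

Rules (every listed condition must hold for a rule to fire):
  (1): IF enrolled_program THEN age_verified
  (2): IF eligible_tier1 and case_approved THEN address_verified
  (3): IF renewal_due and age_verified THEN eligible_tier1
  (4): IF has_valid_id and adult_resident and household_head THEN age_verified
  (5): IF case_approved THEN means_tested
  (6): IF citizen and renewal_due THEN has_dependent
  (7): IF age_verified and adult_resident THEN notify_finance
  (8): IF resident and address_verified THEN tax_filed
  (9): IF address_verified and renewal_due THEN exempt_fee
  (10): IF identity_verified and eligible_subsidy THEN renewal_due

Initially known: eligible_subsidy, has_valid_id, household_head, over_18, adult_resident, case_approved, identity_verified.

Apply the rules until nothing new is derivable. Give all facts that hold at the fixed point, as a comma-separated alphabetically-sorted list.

Round 1 fires (4), (5), (10), giving age_verified, means_tested, renewal_due.
Round 2 fires (3), (7), giving eligible_tier1, notify_finance.
Round 3 fires (2), giving address_verified.
Round 4 fires (9), giving exempt_fee.

address_verified, adult_resident, age_verified, case_approved, eligible_subsidy, eligible_tier1, exempt_fee, has_valid_id, household_head, identity_verified, means_tested, notify_finance, over_18, renewal_due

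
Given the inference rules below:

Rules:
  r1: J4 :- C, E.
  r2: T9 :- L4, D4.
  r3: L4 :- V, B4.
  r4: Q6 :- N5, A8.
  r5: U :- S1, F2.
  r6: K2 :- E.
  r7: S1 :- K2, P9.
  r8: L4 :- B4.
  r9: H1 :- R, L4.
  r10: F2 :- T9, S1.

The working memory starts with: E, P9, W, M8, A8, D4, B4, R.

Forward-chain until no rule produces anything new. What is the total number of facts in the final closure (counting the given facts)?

[1] r6 [K2 :- E.]; r8 [L4 :- B4.]. ⇒ new: K2, L4.
[2] r2 [T9 :- L4, D4.]; r7 [S1 :- K2, P9.]; r9 [H1 :- R, L4.]. ⇒ new: T9, S1, H1.
[3] r10 [F2 :- T9, S1.]. ⇒ new: F2.
[4] r5 [U :- S1, F2.]. ⇒ new: U.
Closure: {A8, B4, D4, E, F2, H1, K2, L4, M8, P9, R, S1, T9, U, W} — 15 facts.

15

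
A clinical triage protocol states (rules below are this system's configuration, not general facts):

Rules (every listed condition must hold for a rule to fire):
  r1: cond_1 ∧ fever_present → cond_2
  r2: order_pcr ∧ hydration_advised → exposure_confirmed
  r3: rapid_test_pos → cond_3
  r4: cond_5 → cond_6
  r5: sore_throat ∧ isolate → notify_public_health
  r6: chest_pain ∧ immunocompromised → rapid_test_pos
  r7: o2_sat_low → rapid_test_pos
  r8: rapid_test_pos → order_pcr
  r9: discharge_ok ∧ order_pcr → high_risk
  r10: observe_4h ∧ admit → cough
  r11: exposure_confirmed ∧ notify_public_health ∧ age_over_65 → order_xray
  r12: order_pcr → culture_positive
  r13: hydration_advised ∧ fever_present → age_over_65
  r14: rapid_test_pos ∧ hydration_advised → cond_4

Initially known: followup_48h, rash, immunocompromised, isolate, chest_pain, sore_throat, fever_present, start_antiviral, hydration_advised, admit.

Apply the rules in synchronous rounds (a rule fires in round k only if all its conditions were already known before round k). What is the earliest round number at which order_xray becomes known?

Round 1: r5 [sore_throat ∧ isolate → notify_public_health]; r6 [chest_pain ∧ immunocompromised → rapid_test_pos]; r13 [hydration_advised ∧ fever_present → age_over_65]. New: notify_public_health, rapid_test_pos, age_over_65.
Round 2: r3 [rapid_test_pos → cond_3]; r8 [rapid_test_pos → order_pcr]; r14 [rapid_test_pos ∧ hydration_advised → cond_4]. New: cond_3, order_pcr, cond_4.
Round 3: r2 [order_pcr ∧ hydration_advised → exposure_confirmed]; r12 [order_pcr → culture_positive]. New: exposure_confirmed, culture_positive.
Round 4: r11 [exposure_confirmed ∧ notify_public_health ∧ age_over_65 → order_xray]. New: order_xray.
order_xray first appears in round 4.

4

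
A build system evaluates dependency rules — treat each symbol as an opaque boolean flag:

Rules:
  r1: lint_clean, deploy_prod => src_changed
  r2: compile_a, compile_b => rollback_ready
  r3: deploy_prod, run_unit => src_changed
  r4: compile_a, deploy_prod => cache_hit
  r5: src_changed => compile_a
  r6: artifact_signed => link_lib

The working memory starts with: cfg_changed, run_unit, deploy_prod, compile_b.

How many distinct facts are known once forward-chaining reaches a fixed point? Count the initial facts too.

8

Round 1: r3 [deploy_prod, run_unit => src_changed]. Adds src_changed.
Round 2: r5 [src_changed => compile_a]. Adds compile_a.
Round 3: r2 [compile_a, compile_b => rollback_ready]; r4 [compile_a, deploy_prod => cache_hit]. Adds rollback_ready, cache_hit.
Closure: {cache_hit, cfg_changed, compile_a, compile_b, deploy_prod, rollback_ready, run_unit, src_changed} — 8 facts.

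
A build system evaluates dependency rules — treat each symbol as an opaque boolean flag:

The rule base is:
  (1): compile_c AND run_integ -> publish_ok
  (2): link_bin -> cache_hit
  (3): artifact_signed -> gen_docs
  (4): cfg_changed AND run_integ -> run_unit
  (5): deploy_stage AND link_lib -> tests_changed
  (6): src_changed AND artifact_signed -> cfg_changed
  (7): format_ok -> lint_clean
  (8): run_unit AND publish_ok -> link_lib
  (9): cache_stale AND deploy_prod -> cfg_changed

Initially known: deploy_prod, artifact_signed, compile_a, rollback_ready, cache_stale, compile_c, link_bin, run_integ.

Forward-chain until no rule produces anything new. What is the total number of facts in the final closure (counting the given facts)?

14

[1] (1) [compile_c AND run_integ -> publish_ok]; (2) [link_bin -> cache_hit]; (3) [artifact_signed -> gen_docs]; (9) [cache_stale AND deploy_prod -> cfg_changed]. ⇒ new: publish_ok, cache_hit, gen_docs, cfg_changed.
[2] (4) [cfg_changed AND run_integ -> run_unit]. ⇒ new: run_unit.
[3] (8) [run_unit AND publish_ok -> link_lib]. ⇒ new: link_lib.
Closure: {artifact_signed, cache_hit, cache_stale, cfg_changed, compile_a, compile_c, deploy_prod, gen_docs, link_bin, link_lib, publish_ok, rollback_ready, run_integ, run_unit} — 14 facts.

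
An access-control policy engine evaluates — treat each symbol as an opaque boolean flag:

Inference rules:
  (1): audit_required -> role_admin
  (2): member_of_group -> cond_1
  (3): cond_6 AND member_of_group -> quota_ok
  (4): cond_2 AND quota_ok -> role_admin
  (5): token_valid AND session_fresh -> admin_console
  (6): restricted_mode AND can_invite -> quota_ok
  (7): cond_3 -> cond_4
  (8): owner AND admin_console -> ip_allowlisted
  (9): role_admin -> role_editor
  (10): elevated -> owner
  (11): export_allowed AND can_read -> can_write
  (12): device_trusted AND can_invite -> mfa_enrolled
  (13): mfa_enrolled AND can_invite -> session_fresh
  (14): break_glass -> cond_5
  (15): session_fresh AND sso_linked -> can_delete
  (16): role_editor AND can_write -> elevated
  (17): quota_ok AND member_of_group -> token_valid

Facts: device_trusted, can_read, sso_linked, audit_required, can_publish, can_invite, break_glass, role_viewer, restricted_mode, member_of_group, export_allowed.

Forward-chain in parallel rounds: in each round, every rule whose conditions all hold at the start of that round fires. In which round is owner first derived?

Round 1 — (1), (2), (6), (11), (12), (14), derive role_admin, cond_1, quota_ok, can_write, mfa_enrolled, cond_5.
Round 2 — (9), (13), (17), derive role_editor, session_fresh, token_valid.
Round 3 — (5), (15), (16), derive admin_console, can_delete, elevated.
Round 4 — (10), derive owner.
owner first appears in round 4.

4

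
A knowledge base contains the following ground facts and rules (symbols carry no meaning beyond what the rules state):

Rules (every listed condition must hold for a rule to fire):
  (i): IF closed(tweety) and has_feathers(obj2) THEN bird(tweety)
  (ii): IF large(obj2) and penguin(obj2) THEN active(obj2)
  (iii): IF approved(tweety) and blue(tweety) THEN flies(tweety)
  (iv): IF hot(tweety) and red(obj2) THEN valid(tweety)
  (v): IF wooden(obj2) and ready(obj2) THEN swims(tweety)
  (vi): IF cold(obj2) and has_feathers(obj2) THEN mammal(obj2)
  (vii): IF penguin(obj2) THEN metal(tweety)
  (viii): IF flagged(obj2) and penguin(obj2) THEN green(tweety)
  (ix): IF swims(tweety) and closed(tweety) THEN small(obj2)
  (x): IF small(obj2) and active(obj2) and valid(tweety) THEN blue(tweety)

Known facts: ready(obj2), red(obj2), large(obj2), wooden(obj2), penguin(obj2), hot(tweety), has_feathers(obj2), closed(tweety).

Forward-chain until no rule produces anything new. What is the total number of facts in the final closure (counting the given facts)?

Round 1 fires (i), (ii), (iv), (v), (vii), giving bird(tweety), active(obj2), valid(tweety), swims(tweety), metal(tweety).
Round 2 fires (ix), giving small(obj2).
Round 3 fires (x), giving blue(tweety).
Closure: {active(obj2), bird(tweety), blue(tweety), closed(tweety), has_feathers(obj2), hot(tweety), large(obj2), metal(tweety), penguin(obj2), ready(obj2), red(obj2), small(obj2), swims(tweety), valid(tweety), wooden(obj2)} — 15 facts.

15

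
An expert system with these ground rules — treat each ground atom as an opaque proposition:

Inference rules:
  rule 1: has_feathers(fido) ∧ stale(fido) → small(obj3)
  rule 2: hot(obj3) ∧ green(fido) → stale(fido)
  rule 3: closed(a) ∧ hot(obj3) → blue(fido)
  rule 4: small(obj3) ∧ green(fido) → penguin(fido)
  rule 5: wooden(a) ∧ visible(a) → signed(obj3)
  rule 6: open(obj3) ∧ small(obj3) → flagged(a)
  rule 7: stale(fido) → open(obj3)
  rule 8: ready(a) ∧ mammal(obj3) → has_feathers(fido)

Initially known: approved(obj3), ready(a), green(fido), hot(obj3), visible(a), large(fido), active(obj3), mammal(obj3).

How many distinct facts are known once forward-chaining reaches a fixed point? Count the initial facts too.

Round 1 fires rule 2, rule 8, giving stale(fido), has_feathers(fido).
Round 2 fires rule 1, rule 7, giving small(obj3), open(obj3).
Round 3 fires rule 4, rule 6, giving penguin(fido), flagged(a).
Closure: {active(obj3), approved(obj3), flagged(a), green(fido), has_feathers(fido), hot(obj3), large(fido), mammal(obj3), open(obj3), penguin(fido), ready(a), small(obj3), stale(fido), visible(a)} — 14 facts.

14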